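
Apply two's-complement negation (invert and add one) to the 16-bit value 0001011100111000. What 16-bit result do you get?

Invert: 1110100011000111. Add 1: 1110100011001000.

1110100011001000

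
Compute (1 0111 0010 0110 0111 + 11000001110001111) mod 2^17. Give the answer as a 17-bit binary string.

01111010111110110

  10111001001100111
+ 11000001110001111
= 01111010111110110  (discard carry-out 1)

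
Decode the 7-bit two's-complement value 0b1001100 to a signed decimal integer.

MSB is 1, so the value is negative.
Invert: 0110011. Add 1: 0110100 = 52. So the value is −52.

-52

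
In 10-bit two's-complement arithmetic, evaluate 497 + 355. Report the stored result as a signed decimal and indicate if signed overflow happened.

497 → 0111110001
355 → 0101100011
  0111110001
+ 0101100011
= 1101010100
Result 1101010100: MSB = 1 → 852 − 1024 = -172.
Both addends are non-negative but the stored result is negative: signed overflow. The true value 497 + 355 = 852 lies outside [-512, 511].

-172; overflow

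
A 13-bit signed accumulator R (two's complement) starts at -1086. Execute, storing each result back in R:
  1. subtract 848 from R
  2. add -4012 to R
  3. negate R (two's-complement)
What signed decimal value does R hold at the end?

Start: R = -1086 = 1101111000010.
R = -1086 − 848 = -1934 = 1100001110010
R = -1934 + (-4012) = -5946; wraps to 2246 = 0100011000110
R = −(2246) = -2246 = 1011100111010

-2246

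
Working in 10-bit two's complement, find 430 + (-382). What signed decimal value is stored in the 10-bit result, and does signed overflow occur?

430 → 0110101110
-382 → 1010000010
  0110101110
+ 1010000010
= 0000110000  (discard carry-out 1)
Result 0000110000: MSB = 0 → value 48.
Addends have opposite signs, so signed overflow cannot occur.

48; no overflow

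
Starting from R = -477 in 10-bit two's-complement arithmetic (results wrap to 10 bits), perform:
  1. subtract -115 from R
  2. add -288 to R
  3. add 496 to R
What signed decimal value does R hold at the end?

Start: R = -477 = 1000100011.
R = -477 − (-115) = -362 = 1010010110
R = -362 + (-288) = -650; wraps to 374 = 0101110110
R = 374 + 496 = 870; wraps to -154 = 1101100110

-154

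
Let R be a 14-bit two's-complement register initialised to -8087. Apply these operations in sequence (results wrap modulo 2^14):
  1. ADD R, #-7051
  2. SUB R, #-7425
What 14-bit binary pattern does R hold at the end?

Start: R = -8087 = 10000001101001.
R = -8087 + (-7051) = -15138; wraps to 1246 = 00010011011110
R = 1246 − (-7425) = 8671; wraps to -7713 = 10000111011111

10000111011111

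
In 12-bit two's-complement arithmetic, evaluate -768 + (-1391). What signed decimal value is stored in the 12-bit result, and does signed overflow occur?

1937; overflow

-768 → 110100000000
-1391 → 101010010001
  110100000000
+ 101010010001
= 011110010001  (discard carry-out 1)
Result 011110010001: MSB = 0 → value 1937.
Both addends are negative but the stored result is non-negative: signed overflow. The true value -768 + (-1391) = -2159 lies outside [-2048, 2047].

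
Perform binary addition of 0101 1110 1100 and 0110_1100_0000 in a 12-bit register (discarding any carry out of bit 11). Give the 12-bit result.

110010101100

  010111101100
+ 011011000000
= 110010101100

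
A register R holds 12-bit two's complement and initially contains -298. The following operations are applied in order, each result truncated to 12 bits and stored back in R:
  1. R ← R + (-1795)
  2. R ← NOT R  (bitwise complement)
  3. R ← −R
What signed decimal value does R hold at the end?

2004

Start: R = -298 = 111011010110.
R = -298 + (-1795) = -2093; wraps to 2003 = 011111010011
R = NOT 011111010011 = 100000101100 = -2004
R = −(-2004) = 2004 = 011111010100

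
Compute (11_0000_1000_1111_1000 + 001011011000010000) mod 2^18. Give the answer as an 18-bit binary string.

111011111100001000

  110000100011111000
+ 001011011000010000
= 111011111100001000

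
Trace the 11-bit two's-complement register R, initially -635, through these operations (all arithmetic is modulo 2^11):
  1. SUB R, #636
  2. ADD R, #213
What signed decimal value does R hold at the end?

990

Start: R = -635 = 10110000101.
R = -635 − 636 = -1271; wraps to 777 = 01100001001
R = 777 + 213 = 990 = 01111011110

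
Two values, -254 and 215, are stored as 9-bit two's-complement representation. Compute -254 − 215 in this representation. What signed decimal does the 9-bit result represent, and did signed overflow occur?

43; overflow

-254 → 100000010
215 → 011010111
Subtract via negate-and-add: invert 011010111 + 1 = 100101001 (i.e. -215).
  100000010
+ 100101001
= 000101011  (discard carry-out 1)
Result 000101011: MSB = 0 → value 43.
Both addends (after negating the subtrahend) are negative but the stored result is non-negative: signed overflow. The true value -254 − 215 = -469 lies outside [-256, 255].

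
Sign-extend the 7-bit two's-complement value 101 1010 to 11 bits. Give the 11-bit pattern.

11111011010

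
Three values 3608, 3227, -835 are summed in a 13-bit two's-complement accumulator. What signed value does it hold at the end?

-2192

3608 + 3227 = 6835 → wraps to -1357 (1101010110011)
-1357 + (-835) = -2192 (1011101110000)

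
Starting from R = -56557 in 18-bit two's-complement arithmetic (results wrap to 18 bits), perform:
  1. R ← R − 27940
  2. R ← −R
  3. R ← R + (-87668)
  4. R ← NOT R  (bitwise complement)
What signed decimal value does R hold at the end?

Start: R = -56557 = 110010001100010011.
R = -56557 − 27940 = -84497 = 101011010111101111
R = −(-84497) = 84497 = 010100101000010001
R = 84497 + (-87668) = -3171 = 111111001110011101
R = NOT 111111001110011101 = 000000110001100010 = 3170

3170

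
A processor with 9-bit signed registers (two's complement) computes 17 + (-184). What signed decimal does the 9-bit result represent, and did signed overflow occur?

-167; no overflow

17 → 000010001
-184 → 101001000
  000010001
+ 101001000
= 101011001
Result 101011001: MSB = 1 → 345 − 512 = -167.
Addends have opposite signs, so signed overflow cannot occur.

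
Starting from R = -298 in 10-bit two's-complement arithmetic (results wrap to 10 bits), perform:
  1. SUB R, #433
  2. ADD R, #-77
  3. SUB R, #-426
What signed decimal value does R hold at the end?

Start: R = -298 = 1011010110.
R = -298 − 433 = -731; wraps to 293 = 0100100101
R = 293 + (-77) = 216 = 0011011000
R = 216 − (-426) = 642; wraps to -382 = 1010000010

-382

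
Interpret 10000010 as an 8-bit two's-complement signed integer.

MSB is 1, so the value is negative.
Unsigned reading: 130. Subtract 2^8 = 256: 130 − 256 = -126.

-126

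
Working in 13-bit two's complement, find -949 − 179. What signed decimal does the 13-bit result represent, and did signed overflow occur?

-1128; no overflow

-949 → 1110001001011
179 → 0000010110011
Subtract via negate-and-add: invert 0000010110011 + 1 = 1111101001101 (i.e. -179).
  1110001001011
+ 1111101001101
= 1101110011000  (discard carry-out 1)
Result 1101110011000: MSB = 1 → 7064 − 8192 = -1128.
Both addends (after negating the subtrahend) are negative and so is the stored result: no signed overflow.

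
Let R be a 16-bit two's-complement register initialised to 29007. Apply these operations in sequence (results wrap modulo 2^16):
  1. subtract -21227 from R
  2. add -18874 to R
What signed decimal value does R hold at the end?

Start: R = 29007 = 0111000101001111.
R = 29007 − (-21227) = 50234; wraps to -15302 = 1100010000111010
R = -15302 + (-18874) = -34176; wraps to 31360 = 0111101010000000

31360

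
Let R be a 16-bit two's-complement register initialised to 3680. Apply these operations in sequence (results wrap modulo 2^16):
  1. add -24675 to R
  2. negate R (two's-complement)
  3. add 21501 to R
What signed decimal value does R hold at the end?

-23040

Start: R = 3680 = 0000111001100000.
R = 3680 + (-24675) = -20995 = 1010110111111101
R = −(-20995) = 20995 = 0101001000000011
R = 20995 + 21501 = 42496; wraps to -23040 = 1010011000000000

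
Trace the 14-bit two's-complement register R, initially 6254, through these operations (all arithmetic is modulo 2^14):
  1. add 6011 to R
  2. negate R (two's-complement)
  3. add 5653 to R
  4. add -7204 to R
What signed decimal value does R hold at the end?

Start: R = 6254 = 01100001101110.
R = 6254 + 6011 = 12265; wraps to -4119 = 10111111101001
R = −(-4119) = 4119 = 01000000010111
R = 4119 + 5653 = 9772; wraps to -6612 = 10011000101100
R = -6612 + (-7204) = -13816; wraps to 2568 = 00101000001000

2568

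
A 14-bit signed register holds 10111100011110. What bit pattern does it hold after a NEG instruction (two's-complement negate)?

01000011100010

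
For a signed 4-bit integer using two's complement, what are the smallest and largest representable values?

Minimum: −2^3 = -8.
Maximum: 2^3 − 1 = 7.

min = -8, max = 7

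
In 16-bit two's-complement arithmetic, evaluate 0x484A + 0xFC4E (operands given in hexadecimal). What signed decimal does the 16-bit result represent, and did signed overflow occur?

17560; no overflow

0x484A = 0100100001001010 = 18506 (signed)
0xFC4E = 1111110001001110 = -946 (signed)
  0100100001001010
+ 1111110001001110
= 0100010010011000  (discard carry-out 1)
Result 0100010010011000: MSB = 0 → value 17560.
Addends have opposite signs, so signed overflow cannot occur.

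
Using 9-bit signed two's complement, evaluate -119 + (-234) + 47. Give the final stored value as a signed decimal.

-119 + (-234) = -353 → wraps to 159 (010011111)
159 + 47 = 206 (011001110)

206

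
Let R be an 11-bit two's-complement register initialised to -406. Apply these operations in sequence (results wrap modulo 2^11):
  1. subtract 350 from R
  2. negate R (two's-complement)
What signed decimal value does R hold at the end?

Start: R = -406 = 11001101010.
R = -406 − 350 = -756 = 10100001100
R = −(-756) = 756 = 01011110100

756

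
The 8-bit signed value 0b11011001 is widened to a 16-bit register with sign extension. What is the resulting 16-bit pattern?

MSB of 11011001 is 1; replicate it into the new high bits.
11111111|11011001 → 1111111111011001 (still -39).

1111111111011001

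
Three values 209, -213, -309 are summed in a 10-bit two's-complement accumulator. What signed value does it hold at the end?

-313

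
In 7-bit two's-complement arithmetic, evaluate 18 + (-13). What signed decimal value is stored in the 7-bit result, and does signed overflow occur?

5; no overflow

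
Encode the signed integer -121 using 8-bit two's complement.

10000111

|-121| = 121 = 01111001 in 8 bits.
Invert the bits: 10000110. Add 1: 10000111.
Check: 10000111 reads as 135 − 256 = -121.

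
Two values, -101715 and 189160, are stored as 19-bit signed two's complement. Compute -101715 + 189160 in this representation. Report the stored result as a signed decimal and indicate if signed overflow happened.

-101715 → 1100111001010101101
189160 → 0101110001011101000
  1100111001010101101
+ 0101110001011101000
= 0010101010110010101  (discard carry-out 1)
Result 0010101010110010101: MSB = 0 → value 87445.
Addends have opposite signs, so signed overflow cannot occur.

87445; no overflow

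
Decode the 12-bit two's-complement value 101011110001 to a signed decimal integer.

MSB is 1, so the value is negative.
Unsigned reading: 2801. Subtract 2^12 = 4096: 2801 − 4096 = -1295.

-1295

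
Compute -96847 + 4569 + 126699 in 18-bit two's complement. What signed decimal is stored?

-96847 + 4569 = -92278 (101001011110001010)
-92278 + 126699 = 34421 (001000011001110101)

34421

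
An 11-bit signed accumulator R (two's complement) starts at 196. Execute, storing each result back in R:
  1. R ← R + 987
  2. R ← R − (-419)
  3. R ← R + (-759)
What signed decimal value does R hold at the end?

843

Start: R = 196 = 00011000100.
R = 196 + 987 = 1183; wraps to -865 = 10010011111
R = -865 − (-419) = -446 = 11001000010
R = -446 + (-759) = -1205; wraps to 843 = 01101001011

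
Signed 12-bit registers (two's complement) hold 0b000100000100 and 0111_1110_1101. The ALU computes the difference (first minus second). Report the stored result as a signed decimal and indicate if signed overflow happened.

0b000100000100 → 000100000100 = 260 (signed)
0111_1110_1101 → 011111101101 = 2029 (signed)
Subtract via negate-and-add: invert 011111101101 + 1 = 100000010011 (i.e. -2029).
  000100000100
+ 100000010011
= 100100010111
Result 100100010111: MSB = 1 → 2327 − 4096 = -1769.
Addends (after negating the subtrahend) have opposite signs, so signed overflow cannot occur.

-1769; no overflow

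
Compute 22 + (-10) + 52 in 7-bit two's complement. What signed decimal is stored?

22 + (-10) = 12 (0001100)
12 + 52 = 64 → wraps to -64 (1000000)

-64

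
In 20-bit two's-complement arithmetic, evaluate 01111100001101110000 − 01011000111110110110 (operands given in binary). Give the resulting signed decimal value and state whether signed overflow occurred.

144314; no overflow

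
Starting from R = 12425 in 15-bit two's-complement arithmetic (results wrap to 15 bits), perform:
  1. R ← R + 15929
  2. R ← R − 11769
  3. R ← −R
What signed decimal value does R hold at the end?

16183

Start: R = 12425 = 011000010001001.
R = 12425 + 15929 = 28354; wraps to -4414 = 110111011000010
R = -4414 − 11769 = -16183 = 100000011001001
R = −(-16183) = 16183 = 011111100110111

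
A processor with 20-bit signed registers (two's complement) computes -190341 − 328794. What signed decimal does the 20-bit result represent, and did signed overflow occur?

-190341 → 11010001100001111011
328794 → 01010000010001011010
Subtract via negate-and-add: invert 01010000010001011010 + 1 = 10101111101110100110 (i.e. -328794).
  11010001100001111011
+ 10101111101110100110
= 10000001010000100001  (discard carry-out 1)
Result 10000001010000100001: MSB = 1 → 529441 − 1048576 = -519135.
Both addends (after negating the subtrahend) are negative and so is the stored result: no signed overflow.

-519135; no overflow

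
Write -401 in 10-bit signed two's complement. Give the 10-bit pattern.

1001101111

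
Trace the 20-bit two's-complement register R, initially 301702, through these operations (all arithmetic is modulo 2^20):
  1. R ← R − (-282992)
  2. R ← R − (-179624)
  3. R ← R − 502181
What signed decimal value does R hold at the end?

262137

Start: R = 301702 = 01001001101010000110.
R = 301702 − (-282992) = 584694; wraps to -463882 = 10001110101111110110
R = -463882 − (-179624) = -284258 = 10111010100110011110
R = -284258 − 502181 = -786439; wraps to 262137 = 00111111111111111001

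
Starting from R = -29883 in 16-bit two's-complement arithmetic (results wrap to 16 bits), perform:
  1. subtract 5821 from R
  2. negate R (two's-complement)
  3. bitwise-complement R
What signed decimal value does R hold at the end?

Start: R = -29883 = 1000101101000101.
R = -29883 − 5821 = -35704; wraps to 29832 = 0111010010001000
R = −(29832) = -29832 = 1000101101111000
R = NOT 1000101101111000 = 0111010010000111 = 29831

29831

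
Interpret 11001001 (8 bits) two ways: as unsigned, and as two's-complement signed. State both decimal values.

Unsigned: 11001001 = 201.
Signed: MSB=1 → 201 − 256 = -55.

unsigned = 201, signed = -55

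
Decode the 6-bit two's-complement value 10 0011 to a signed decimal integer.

-29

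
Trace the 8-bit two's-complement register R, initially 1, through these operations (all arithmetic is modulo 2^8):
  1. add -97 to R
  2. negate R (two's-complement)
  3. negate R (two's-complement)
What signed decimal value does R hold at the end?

Start: R = 1 = 00000001.
R = 1 + (-97) = -96 = 10100000
R = −(-96) = 96 = 01100000
R = −(96) = -96 = 10100000

-96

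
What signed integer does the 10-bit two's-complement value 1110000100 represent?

MSB is 1, so the value is negative.
Invert: 0001111011. Add 1: 0001111100 = 124. So the value is −124.

-124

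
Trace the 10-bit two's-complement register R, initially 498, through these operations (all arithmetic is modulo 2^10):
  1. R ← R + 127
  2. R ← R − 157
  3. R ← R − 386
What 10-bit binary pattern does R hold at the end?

0001010010

Start: R = 498 = 0111110010.
R = 498 + 127 = 625; wraps to -399 = 1001110001
R = -399 − 157 = -556; wraps to 468 = 0111010100
R = 468 − 386 = 82 = 0001010010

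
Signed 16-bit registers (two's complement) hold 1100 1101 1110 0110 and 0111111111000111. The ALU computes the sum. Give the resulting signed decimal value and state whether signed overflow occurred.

19885; no overflow

1100 1101 1110 0110 → 1100110111100110 = -12826 (signed)
0111111111000111 = 32711 (signed)
  1100110111100110
+ 0111111111000111
= 0100110110101101  (discard carry-out 1)
Result 0100110110101101: MSB = 0 → value 19885.
Addends have opposite signs, so signed overflow cannot occur.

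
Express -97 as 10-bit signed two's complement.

1110011111

|-97| = 97 = 0001100001 in 10 bits.
Invert the bits: 1110011110. Add 1: 1110011111.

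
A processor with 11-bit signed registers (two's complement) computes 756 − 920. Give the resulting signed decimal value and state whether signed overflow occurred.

756 → 01011110100
920 → 01110011000
Subtract via negate-and-add: invert 01110011000 + 1 = 10001101000 (i.e. -920).
  01011110100
+ 10001101000
= 11101011100
Result 11101011100: MSB = 1 → 1884 − 2048 = -164.
Addends (after negating the subtrahend) have opposite signs, so signed overflow cannot occur.

-164; no overflow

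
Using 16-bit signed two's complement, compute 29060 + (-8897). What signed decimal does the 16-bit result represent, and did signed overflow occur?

20163; no overflow

29060 → 0111000110000100
-8897 → 1101110100111111
  0111000110000100
+ 1101110100111111
= 0100111011000011  (discard carry-out 1)
Result 0100111011000011: MSB = 0 → value 20163.
Addends have opposite signs, so signed overflow cannot occur.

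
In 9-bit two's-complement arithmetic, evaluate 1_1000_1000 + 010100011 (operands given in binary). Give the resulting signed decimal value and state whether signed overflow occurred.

43; no overflow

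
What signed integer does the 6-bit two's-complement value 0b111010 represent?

MSB is 1, so the value is negative.
Unsigned reading: 58. Subtract 2^6 = 64: 58 − 64 = -6.

-6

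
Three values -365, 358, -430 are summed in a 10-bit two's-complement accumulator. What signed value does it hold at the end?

-437

-365 + 358 = -7 (1111111001)
-7 + (-430) = -437 (1001001011)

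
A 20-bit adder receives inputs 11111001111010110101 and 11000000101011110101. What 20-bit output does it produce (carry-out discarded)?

  11111001111010110101
+ 11000000101011110101
= 10111010100110101010  (discard carry-out 1)

10111010100110101010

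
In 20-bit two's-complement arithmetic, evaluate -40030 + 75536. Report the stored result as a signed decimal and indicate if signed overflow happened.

-40030 → 11110110001110100010
75536 → 00010010011100010000
  11110110001110100010
+ 00010010011100010000
= 00001000101010110010  (discard carry-out 1)
Result 00001000101010110010: MSB = 0 → value 35506.
Addends have opposite signs, so signed overflow cannot occur.

35506; no overflow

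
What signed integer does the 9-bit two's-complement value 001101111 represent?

111

MSB is 0, so the value is non-negative: 001101111 = 111.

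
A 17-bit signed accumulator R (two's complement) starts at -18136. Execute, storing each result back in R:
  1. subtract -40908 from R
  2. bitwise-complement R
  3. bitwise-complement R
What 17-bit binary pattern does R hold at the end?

Start: R = -18136 = 11011100100101000.
R = -18136 − (-40908) = 22772 = 00101100011110100
R = NOT 00101100011110100 = 11010011100001011 = -22773
R = NOT 11010011100001011 = 00101100011110100 = 22772

00101100011110100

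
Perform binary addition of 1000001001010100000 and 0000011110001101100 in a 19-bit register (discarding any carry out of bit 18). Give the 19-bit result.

1000100111100001100

  1000001001010100000
+ 0000011110001101100
= 1000100111100001100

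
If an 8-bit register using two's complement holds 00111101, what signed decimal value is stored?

MSB is 0, so the value is non-negative: 00111101 = 61.

61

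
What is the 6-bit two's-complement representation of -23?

|-23| = 23 = 010111 in 6 bits.
Invert the bits: 101000. Add 1: 101001.

101001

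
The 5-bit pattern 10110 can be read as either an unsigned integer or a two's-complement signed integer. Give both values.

unsigned = 22, signed = -10

Unsigned: 10110 = 22.
Signed: MSB=1 → 22 − 32 = -10.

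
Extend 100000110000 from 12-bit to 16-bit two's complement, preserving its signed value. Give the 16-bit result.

MSB of 100000110000 is 1; replicate it into the new high bits.
1111|100000110000 → 1111100000110000 (still -2000).

1111100000110000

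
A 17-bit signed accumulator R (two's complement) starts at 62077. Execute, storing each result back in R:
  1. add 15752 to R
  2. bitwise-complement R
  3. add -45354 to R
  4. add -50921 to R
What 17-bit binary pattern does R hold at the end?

10101011111100111

Start: R = 62077 = 01111001001111101.
R = 62077 + 15752 = 77829; wraps to -53243 = 10011000000000101
R = NOT 10011000000000101 = 01100111111111010 = 53242
R = 53242 + (-45354) = 7888 = 00001111011010000
R = 7888 + (-50921) = -43033 = 10101011111100111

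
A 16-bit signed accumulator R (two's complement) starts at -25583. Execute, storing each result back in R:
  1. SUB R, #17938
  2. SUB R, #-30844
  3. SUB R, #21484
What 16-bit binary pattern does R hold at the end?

Start: R = -25583 = 1001110000010001.
R = -25583 − 17938 = -43521; wraps to 22015 = 0101010111111111
R = 22015 − (-30844) = 52859; wraps to -12677 = 1100111001111011
R = -12677 − 21484 = -34161; wraps to 31375 = 0111101010001111

0111101010001111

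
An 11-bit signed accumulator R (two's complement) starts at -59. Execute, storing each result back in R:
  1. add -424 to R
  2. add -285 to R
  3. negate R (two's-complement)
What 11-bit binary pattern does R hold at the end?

Start: R = -59 = 11111000101.
R = -59 + (-424) = -483 = 11000011101
R = -483 + (-285) = -768 = 10100000000
R = −(-768) = 768 = 01100000000

01100000000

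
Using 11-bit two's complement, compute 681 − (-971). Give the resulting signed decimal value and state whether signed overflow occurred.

681 → 01010101001
-971 → 10000110101
Subtract via negate-and-add: invert 10000110101 + 1 = 01111001011 (i.e. 971).
  01010101001
+ 01111001011
= 11001110100
Result 11001110100: MSB = 1 → 1652 − 2048 = -396.
Both addends (after negating the subtrahend) are non-negative but the stored result is negative: signed overflow. The true value 681 − (-971) = 1652 lies outside [-1024, 1023].

-396; overflow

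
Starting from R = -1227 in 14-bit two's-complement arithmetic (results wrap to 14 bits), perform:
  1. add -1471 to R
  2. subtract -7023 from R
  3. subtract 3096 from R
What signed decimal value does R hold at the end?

1229

Start: R = -1227 = 11101100110101.
R = -1227 + (-1471) = -2698 = 11010101110110
R = -2698 − (-7023) = 4325 = 01000011100101
R = 4325 − 3096 = 1229 = 00010011001101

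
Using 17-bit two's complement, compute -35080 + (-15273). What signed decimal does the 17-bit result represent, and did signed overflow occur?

-50353; no overflow

-35080 → 10111011011111000
-15273 → 11100010001010111
  10111011011111000
+ 11100010001010111
= 10011101101001111  (discard carry-out 1)
Result 10011101101001111: MSB = 1 → 80719 − 131072 = -50353.
Both addends are negative and so is the stored result: no signed overflow.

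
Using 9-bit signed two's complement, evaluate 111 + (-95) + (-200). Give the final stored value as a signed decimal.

111 + (-95) = 16 (000010000)
16 + (-200) = -184 (101001000)

-184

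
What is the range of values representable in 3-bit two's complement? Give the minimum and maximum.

min = -4, max = 3

Minimum: −2^2 = -4.
Maximum: 2^2 − 1 = 3.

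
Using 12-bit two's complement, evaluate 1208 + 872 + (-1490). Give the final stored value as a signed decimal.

590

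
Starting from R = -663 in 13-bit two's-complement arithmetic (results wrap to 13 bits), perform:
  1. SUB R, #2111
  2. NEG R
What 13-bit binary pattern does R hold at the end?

Start: R = -663 = 1110101101001.
R = -663 − 2111 = -2774 = 1010100101010
R = −(-2774) = 2774 = 0101011010110

0101011010110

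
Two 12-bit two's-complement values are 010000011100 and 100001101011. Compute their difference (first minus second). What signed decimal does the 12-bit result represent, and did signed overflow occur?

010000011100 = 1052 (signed)
100001101011 = -1941 (signed)
Subtract via negate-and-add: invert 100001101011 + 1 = 011110010101 (i.e. 1941).
  010000011100
+ 011110010101
= 101110110001
Result 101110110001: MSB = 1 → 2993 − 4096 = -1103.
Both addends (after negating the subtrahend) are non-negative but the stored result is negative: signed overflow. The true value 1052 − (-1941) = 2993 lies outside [-2048, 2047].

-1103; overflow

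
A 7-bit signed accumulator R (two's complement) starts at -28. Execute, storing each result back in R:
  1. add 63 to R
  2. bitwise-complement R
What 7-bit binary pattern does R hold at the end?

Start: R = -28 = 1100100.
R = -28 + 63 = 35 = 0100011
R = NOT 0100011 = 1011100 = -36

1011100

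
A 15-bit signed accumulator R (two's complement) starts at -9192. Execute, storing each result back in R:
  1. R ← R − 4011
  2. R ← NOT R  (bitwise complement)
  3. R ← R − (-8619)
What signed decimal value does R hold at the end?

-10947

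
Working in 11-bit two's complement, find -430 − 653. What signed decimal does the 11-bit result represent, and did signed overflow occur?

-430 → 11001010010
653 → 01010001101
Subtract via negate-and-add: invert 01010001101 + 1 = 10101110011 (i.e. -653).
  11001010010
+ 10101110011
= 01111000101  (discard carry-out 1)
Result 01111000101: MSB = 0 → value 965.
Both addends (after negating the subtrahend) are negative but the stored result is non-negative: signed overflow. The true value -430 − 653 = -1083 lies outside [-1024, 1023].

965; overflow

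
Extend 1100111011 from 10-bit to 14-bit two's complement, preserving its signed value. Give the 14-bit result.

MSB of 1100111011 is 1; replicate it into the new high bits.
1111|1100111011 → 11111100111011 (still -197).

11111100111011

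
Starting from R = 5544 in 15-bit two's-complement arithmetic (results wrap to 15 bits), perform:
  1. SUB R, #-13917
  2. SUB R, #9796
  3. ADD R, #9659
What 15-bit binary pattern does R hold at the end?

100101101111100

Start: R = 5544 = 001010110101000.
R = 5544 − (-13917) = 19461; wraps to -13307 = 100110000000101
R = -13307 − 9796 = -23103; wraps to 9665 = 010010111000001
R = 9665 + 9659 = 19324; wraps to -13444 = 100101101111100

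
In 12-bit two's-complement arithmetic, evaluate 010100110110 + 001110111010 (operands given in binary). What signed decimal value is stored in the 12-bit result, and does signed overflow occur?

010100110110 = 1334 (signed)
001110111010 = 954 (signed)
  010100110110
+ 001110111010
= 100011110000
Result 100011110000: MSB = 1 → 2288 − 4096 = -1808.
Both addends are non-negative but the stored result is negative: signed overflow. The true value 1334 + 954 = 2288 lies outside [-2048, 2047].

-1808; overflow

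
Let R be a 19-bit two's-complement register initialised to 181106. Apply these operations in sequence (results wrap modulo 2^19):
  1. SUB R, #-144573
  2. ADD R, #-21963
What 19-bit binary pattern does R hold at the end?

Start: R = 181106 = 0101100001101110010.
R = 181106 − (-144573) = 325679; wraps to -198609 = 1001111100000101111
R = -198609 + (-21963) = -220572 = 1001010001001100100

1001010001001100100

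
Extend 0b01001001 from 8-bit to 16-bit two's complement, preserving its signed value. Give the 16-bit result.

0000000001001001

MSB of 01001001 is 0; replicate it into the new high bits.
00000000|01001001 → 0000000001001001 (still 73).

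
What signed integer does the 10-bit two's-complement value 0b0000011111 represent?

MSB is 0, so the value is non-negative: 0000011111 = 31.

31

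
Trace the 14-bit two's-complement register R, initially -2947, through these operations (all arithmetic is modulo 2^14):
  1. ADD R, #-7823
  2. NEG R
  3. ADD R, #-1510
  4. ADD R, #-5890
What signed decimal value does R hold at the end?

3370

Start: R = -2947 = 11010001111101.
R = -2947 + (-7823) = -10770; wraps to 5614 = 01010111101110
R = −(5614) = -5614 = 10101000010010
R = -5614 + (-1510) = -7124 = 10010000101100
R = -7124 + (-5890) = -13014; wraps to 3370 = 00110100101010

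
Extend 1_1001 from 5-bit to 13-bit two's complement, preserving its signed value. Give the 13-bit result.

1111111111001

MSB of 11001 is 1; replicate it into the new high bits.
11111111|11001 → 1111111111001 (still -7).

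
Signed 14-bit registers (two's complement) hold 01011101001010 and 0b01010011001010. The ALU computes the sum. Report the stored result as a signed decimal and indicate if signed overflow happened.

-5100; overflow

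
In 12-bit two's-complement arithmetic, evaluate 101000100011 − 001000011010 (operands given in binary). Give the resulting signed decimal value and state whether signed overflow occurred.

101000100011 = -1501 (signed)
001000011010 = 538 (signed)
Subtract via negate-and-add: invert 001000011010 + 1 = 110111100110 (i.e. -538).
  101000100011
+ 110111100110
= 100000001001  (discard carry-out 1)
Result 100000001001: MSB = 1 → 2057 − 4096 = -2039.
Both addends (after negating the subtrahend) are negative and so is the stored result: no signed overflow.

-2039; no overflow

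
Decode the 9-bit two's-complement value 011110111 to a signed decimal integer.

247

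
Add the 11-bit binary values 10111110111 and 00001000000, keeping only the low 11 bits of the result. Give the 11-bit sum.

11000110111

  10111110111
+ 00001000000
= 11000110111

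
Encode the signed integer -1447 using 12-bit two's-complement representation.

101001011001

|-1447| = 1447 = 010110100111 in 12 bits.
Invert the bits: 101001011000. Add 1: 101001011001.
Check: 101001011001 reads as 2649 − 4096 = -1447.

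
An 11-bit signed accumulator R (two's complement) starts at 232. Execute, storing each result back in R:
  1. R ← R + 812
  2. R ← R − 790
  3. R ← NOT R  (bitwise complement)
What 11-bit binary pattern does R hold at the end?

11100000001

Start: R = 232 = 00011101000.
R = 232 + 812 = 1044; wraps to -1004 = 10000010100
R = -1004 − 790 = -1794; wraps to 254 = 00011111110
R = NOT 00011111110 = 11100000001 = -255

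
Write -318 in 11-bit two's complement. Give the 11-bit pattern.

11011000010

|-318| = 318 = 00100111110 in 11 bits.
Invert the bits: 11011000001. Add 1: 11011000010.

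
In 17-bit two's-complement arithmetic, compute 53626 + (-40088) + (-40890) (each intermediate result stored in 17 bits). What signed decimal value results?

53626 + (-40088) = 13538 (00011010011100010)
13538 + (-40890) = -27352 (11001010100101000)

-27352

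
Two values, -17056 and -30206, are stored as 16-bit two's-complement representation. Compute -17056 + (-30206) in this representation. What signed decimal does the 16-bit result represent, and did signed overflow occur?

18274; overflow

-17056 → 1011110101100000
-30206 → 1000101000000010
  1011110101100000
+ 1000101000000010
= 0100011101100010  (discard carry-out 1)
Result 0100011101100010: MSB = 0 → value 18274.
Both addends are negative but the stored result is non-negative: signed overflow. The true value -17056 + (-30206) = -47262 lies outside [-32768, 32767].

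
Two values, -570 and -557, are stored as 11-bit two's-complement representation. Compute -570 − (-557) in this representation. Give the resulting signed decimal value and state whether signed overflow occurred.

-570 → 10111000110
-557 → 10111010011
Subtract via negate-and-add: invert 10111010011 + 1 = 01000101101 (i.e. 557).
  10111000110
+ 01000101101
= 11111110011
Result 11111110011: MSB = 1 → 2035 − 2048 = -13.
Addends (after negating the subtrahend) have opposite signs, so signed overflow cannot occur.

-13; no overflow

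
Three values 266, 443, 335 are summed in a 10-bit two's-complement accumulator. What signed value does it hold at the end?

20

266 + 443 = 709 → wraps to -315 (1011000101)
-315 + 335 = 20 (0000010100)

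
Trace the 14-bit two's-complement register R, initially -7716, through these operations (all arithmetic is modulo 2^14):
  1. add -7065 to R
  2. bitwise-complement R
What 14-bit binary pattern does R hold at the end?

11100110111100

Start: R = -7716 = 10000111011100.
R = -7716 + (-7065) = -14781; wraps to 1603 = 00011001000011
R = NOT 00011001000011 = 11100110111100 = -1604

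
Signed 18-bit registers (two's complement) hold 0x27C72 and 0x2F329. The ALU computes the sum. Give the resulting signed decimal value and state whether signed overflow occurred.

94107; overflow

0x27C72 = 100111110001110010 = -99214 (signed)
0x2F329 = 101111001100101001 = -68823 (signed)
  100111110001110010
+ 101111001100101001
= 010110111110011011  (discard carry-out 1)
Result 010110111110011011: MSB = 0 → value 94107.
Both addends are negative but the stored result is non-negative: signed overflow. The true value -99214 + (-68823) = -168037 lies outside [-131072, 131071].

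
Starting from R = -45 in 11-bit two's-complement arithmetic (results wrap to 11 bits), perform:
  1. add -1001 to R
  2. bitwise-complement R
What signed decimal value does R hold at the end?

-1003

Start: R = -45 = 11111010011.
R = -45 + (-1001) = -1046; wraps to 1002 = 01111101010
R = NOT 01111101010 = 10000010101 = -1003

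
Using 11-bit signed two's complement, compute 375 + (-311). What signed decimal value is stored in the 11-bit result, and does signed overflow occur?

375 → 00101110111
-311 → 11011001001
  00101110111
+ 11011001001
= 00001000000  (discard carry-out 1)
Result 00001000000: MSB = 0 → value 64.
Addends have opposite signs, so signed overflow cannot occur.

64; no overflow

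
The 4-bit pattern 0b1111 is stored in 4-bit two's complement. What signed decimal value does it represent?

-1

MSB is 1, so the value is negative.
Invert: 0000. Add 1: 0001 = 1. So the value is −1.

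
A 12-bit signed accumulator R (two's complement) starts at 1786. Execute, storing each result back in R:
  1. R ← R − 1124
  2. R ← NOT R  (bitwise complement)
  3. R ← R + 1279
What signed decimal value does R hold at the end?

616

Start: R = 1786 = 011011111010.
R = 1786 − 1124 = 662 = 001010010110
R = NOT 001010010110 = 110101101001 = -663
R = -663 + 1279 = 616 = 001001101000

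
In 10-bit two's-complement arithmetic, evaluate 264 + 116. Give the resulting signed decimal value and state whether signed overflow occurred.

380; no overflow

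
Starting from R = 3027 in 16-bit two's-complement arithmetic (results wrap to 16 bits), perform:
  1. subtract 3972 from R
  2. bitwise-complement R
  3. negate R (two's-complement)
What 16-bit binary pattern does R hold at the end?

Start: R = 3027 = 0000101111010011.
R = 3027 − 3972 = -945 = 1111110001001111
R = NOT 1111110001001111 = 0000001110110000 = 944
R = −(944) = -944 = 1111110001010000

1111110001010000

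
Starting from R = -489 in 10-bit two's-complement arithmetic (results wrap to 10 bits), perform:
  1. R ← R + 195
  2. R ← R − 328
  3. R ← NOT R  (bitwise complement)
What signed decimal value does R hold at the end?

-403

Start: R = -489 = 1000010111.
R = -489 + 195 = -294 = 1011011010
R = -294 − 328 = -622; wraps to 402 = 0110010010
R = NOT 0110010010 = 1001101101 = -403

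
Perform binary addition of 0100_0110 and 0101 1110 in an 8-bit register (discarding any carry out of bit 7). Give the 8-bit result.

  01000110
+ 01011110
= 10100100

10100100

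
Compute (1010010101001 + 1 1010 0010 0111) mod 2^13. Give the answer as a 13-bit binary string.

0111011010000

  1010010101001
+ 1101000100111
= 0111011010000  (discard carry-out 1)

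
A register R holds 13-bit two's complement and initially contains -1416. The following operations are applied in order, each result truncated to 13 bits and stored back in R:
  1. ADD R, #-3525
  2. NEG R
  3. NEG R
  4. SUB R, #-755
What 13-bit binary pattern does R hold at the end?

0111110100110

Start: R = -1416 = 1101001111000.
R = -1416 + (-3525) = -4941; wraps to 3251 = 0110010110011
R = −(3251) = -3251 = 1001101001101
R = −(-3251) = 3251 = 0110010110011
R = 3251 − (-755) = 4006 = 0111110100110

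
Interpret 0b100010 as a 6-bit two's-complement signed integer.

MSB is 1, so the value is negative.
Unsigned reading: 34. Subtract 2^6 = 64: 34 − 64 = -30.

-30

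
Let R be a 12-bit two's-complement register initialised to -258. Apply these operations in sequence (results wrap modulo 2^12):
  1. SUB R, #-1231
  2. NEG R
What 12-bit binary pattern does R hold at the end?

Start: R = -258 = 111011111110.
R = -258 − (-1231) = 973 = 001111001101
R = −(973) = -973 = 110000110011

110000110011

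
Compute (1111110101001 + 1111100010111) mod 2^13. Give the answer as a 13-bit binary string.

1111011000000

  1111110101001
+ 1111100010111
= 1111011000000  (discard carry-out 1)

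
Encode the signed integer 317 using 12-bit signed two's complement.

000100111101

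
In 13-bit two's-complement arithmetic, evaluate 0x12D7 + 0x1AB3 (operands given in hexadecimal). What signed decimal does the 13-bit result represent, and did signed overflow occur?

3466; overflow

0x12D7 = 1001011010111 = -3369 (signed)
0x1AB3 = 1101010110011 = -1357 (signed)
  1001011010111
+ 1101010110011
= 0110110001010  (discard carry-out 1)
Result 0110110001010: MSB = 0 → value 3466.
Both addends are negative but the stored result is non-negative: signed overflow. The true value -3369 + (-1357) = -4726 lies outside [-4096, 4095].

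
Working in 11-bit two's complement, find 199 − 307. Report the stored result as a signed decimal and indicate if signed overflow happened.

199 → 00011000111
307 → 00100110011
Subtract via negate-and-add: invert 00100110011 + 1 = 11011001101 (i.e. -307).
  00011000111
+ 11011001101
= 11110010100
Result 11110010100: MSB = 1 → 1940 − 2048 = -108.
Addends (after negating the subtrahend) have opposite signs, so signed overflow cannot occur.

-108; no overflow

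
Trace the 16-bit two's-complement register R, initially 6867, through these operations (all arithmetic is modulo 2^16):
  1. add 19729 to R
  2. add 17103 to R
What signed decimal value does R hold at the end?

Start: R = 6867 = 0001101011010011.
R = 6867 + 19729 = 26596 = 0110011111100100
R = 26596 + 17103 = 43699; wraps to -21837 = 1010101010110011

-21837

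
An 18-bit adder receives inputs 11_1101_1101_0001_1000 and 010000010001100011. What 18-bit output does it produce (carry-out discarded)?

001110000101111011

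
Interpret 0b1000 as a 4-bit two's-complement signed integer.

MSB is 1, so the value is negative.
Invert: 0111. Add 1: 1000 = 8. So the value is −8.

-8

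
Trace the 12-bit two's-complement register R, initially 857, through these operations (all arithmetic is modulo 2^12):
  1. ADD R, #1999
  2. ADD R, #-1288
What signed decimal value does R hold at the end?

Start: R = 857 = 001101011001.
R = 857 + 1999 = 2856; wraps to -1240 = 101100101000
R = -1240 + (-1288) = -2528; wraps to 1568 = 011000100000

1568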